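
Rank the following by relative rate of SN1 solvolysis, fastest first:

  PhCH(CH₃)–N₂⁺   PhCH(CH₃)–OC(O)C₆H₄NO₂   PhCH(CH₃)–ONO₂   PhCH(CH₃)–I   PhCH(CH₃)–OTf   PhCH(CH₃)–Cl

PhCH(CH₃)–N₂⁺ > PhCH(CH₃)–OTf > PhCH(CH₃)–I > PhCH(CH₃)–Cl > PhCH(CH₃)–ONO₂ > PhCH(CH₃)–OC(O)C₆H₄NO₂

The skeletons are identical, so relative rate is governed entirely by leaving-group ability.
Leaving-group ability tracks the stability of the departed species; conjugate-acid pKₐ is the usual yardstick (lower pKₐ → better LG).
PhCH(CH₃)–N₂⁺ loses N₂: no meaningful conjugate acid; N₂ departs as an exceptionally stable neutral molecule
PhCH(CH₃)–OTf loses OTf⁻: pKₐ(CF₃SO₃H (triflic acid)) ≈ -14
PhCH(CH₃)–I loses I⁻: pKₐ(HI) ≈ -10
PhCH(CH₃)–Cl loses Cl⁻: pKₐ(HCl) ≈ -7
PhCH(CH₃)–ONO₂ loses NO₃⁻: pKₐ(HNO₃) ≈ -1.3
PhCH(CH₃)–OC(O)C₆H₄NO₂ loses p-O₂N–C₆H₄–COO⁻: pKₐ(p-nitrobenzoic acid) ≈ 3.4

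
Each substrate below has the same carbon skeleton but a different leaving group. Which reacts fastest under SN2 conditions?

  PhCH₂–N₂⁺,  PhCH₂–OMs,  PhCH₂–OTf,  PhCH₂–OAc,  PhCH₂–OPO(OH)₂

Identical carbon frameworks mean the comparison reduces to leaving-group quality.
The more stable X⁻ (or X) is on its own — i.e. the weaker a base it is — the better a leaving group it makes.
PhCH₂–N₂⁺ loses N₂: no meaningful conjugate acid; N₂ departs as an exceptionally stable neutral molecule
PhCH₂–OTf loses OTf⁻: pKₐ(CF₃SO₃H (triflic acid)) ≈ -14
PhCH₂–OMs loses OMs⁻: pKₐ(CH₃SO₃H (MsOH)) ≈ -1.9
PhCH₂–OPO(OH)₂ loses H₂PO₄⁻: pKₐ(H₃PO₄) ≈ 2.1
PhCH₂–OAc loses AcO⁻: pKₐ(CH₃COOH) ≈ 4.8

PhCH₂–N₂⁺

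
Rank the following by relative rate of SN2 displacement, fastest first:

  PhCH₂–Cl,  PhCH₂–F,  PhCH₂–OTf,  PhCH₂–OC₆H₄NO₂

PhCH₂–OTf > PhCH₂–Cl > PhCH₂–F > PhCH₂–OC₆H₄NO₂

Identical carbon frameworks mean the comparison reduces to leaving-group quality.
Rank by basicity of the departing species: weakest base leaves most easily.
PhCH₂–OTf loses OTf⁻: pKₐ(CF₃SO₃H (triflic acid)) ≈ -14
PhCH₂–Cl loses Cl⁻: pKₐ(HCl) ≈ -7
PhCH₂–F loses F⁻: pKₐ(HF) ≈ 3.2
PhCH₂–OC₆H₄NO₂ loses p-O₂N–C₆H₄–O⁻: pKₐ(p-nitrophenol) ≈ 7.2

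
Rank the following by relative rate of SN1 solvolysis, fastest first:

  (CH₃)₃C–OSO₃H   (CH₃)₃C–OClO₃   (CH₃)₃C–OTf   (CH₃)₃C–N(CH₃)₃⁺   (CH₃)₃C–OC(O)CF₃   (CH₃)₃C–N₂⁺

(CH₃)₃C–N₂⁺ > (CH₃)₃C–OTf > (CH₃)₃C–OClO₃ > (CH₃)₃C–OSO₃H > (CH₃)₃C–OC(O)CF₃ > (CH₃)₃C–N(CH₃)₃⁺

Same R in every case — rank the leaving groups.
Rank by basicity of the departing species: weakest base leaves most easily.
(CH₃)₃C–N₂⁺ loses N₂: no meaningful conjugate acid; N₂ departs as an exceptionally stable neutral molecule
(CH₃)₃C–OTf loses OTf⁻: pKₐ(CF₃SO₃H (triflic acid)) ≈ -14
(CH₃)₃C–OClO₃ loses ClO₄⁻: pKₐ(HClO₄) ≈ -10
(CH₃)₃C–OSO₃H loses HSO₄⁻: pKₐ(H₂SO₄) ≈ -3
(CH₃)₃C–OC(O)CF₃ loses CF₃COO⁻: pKₐ(CF₃COOH) ≈ 0.2
(CH₃)₃C–N(CH₃)₃⁺ loses NR'₃: pKₐ(R'₃NH⁺) ≈ 10.7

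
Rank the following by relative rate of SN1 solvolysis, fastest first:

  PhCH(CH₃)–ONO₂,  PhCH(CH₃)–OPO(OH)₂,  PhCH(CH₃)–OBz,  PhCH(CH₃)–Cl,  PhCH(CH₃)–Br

The skeletons are identical, so relative rate is governed entirely by leaving-group ability.
The more stable X⁻ (or X) is on its own — i.e. the weaker a base it is — the better a leaving group it makes.
PhCH(CH₃)–Br loses Br⁻: pKₐ(HBr) ≈ -9
PhCH(CH₃)–Cl loses Cl⁻: pKₐ(HCl) ≈ -7
PhCH(CH₃)–ONO₂ loses NO₃⁻: pKₐ(HNO₃) ≈ -1.3
PhCH(CH₃)–OPO(OH)₂ loses H₂PO₄⁻: pKₐ(H₃PO₄) ≈ 2.1
PhCH(CH₃)–OBz loses PhCOO⁻: pKₐ(C₆H₅COOH) ≈ 4.2

PhCH(CH₃)–Br > PhCH(CH₃)–Cl > PhCH(CH₃)–ONO₂ > PhCH(CH₃)–OPO(OH)₂ > PhCH(CH₃)–OBz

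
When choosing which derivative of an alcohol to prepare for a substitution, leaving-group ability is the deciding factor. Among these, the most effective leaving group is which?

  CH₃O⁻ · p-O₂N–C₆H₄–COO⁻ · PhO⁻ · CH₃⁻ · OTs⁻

Rank by basicity of the departing species: weakest base leaves most easily.
OTs⁻: pKₐ(p-CH₃C₆H₄SO₃H (TsOH)) ≈ -2.8
p-O₂N–C₆H₄–COO⁻: pKₐ(p-nitrobenzoic acid) ≈ 3.4
PhO⁻: pKₐ(C₆H₅OH (phenol)) ≈ 10
CH₃O⁻: pKₐ(CH₃OH) ≈ 15.5
CH₃⁻: pKₐ(CH₄) ≈ 48

OTs⁻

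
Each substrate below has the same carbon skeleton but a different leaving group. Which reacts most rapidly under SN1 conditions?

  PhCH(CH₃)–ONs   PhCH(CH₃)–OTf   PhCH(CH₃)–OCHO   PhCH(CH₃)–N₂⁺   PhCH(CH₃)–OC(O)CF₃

Identical carbon frameworks mean the comparison reduces to leaving-group quality.
Rank by basicity of the departing species: weakest base leaves most easily.
PhCH(CH₃)–N₂⁺ loses N₂: no meaningful conjugate acid; N₂ departs as an exceptionally stable neutral molecule
PhCH(CH₃)–OTf loses OTf⁻: pKₐ(CF₃SO₃H (triflic acid)) ≈ -14
PhCH(CH₃)–ONs loses ONs⁻: pKₐ(p-O₂NC₆H₄SO₃H) ≈ -3.5
PhCH(CH₃)–OC(O)CF₃ loses CF₃COO⁻: pKₐ(CF₃COOH) ≈ 0.2
PhCH(CH₃)–OCHO loses HCOO⁻: pKₐ(HCOOH) ≈ 3.8

PhCH(CH₃)–N₂⁺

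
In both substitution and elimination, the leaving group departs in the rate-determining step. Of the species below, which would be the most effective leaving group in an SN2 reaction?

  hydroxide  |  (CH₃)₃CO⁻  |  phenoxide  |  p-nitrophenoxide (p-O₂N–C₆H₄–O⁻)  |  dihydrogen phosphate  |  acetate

Rank by basicity of the departing species: weakest base leaves most easily.
dihydrogen phosphate: pKₐ(H₃PO₄) ≈ 2.1
acetate: pKₐ(CH₃COOH) ≈ 4.8
p-nitrophenoxide (p-O₂N–C₆H₄–O⁻): pKₐ(p-nitrophenol) ≈ 7.2
phenoxide: pKₐ(C₆H₅OH (phenol)) ≈ 10
hydroxide: pKₐ(H₂O) ≈ 15.7
(CH₃)₃CO⁻: pKₐ(t-BuOH) ≈ 18

dihydrogen phosphate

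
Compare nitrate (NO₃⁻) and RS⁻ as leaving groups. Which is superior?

nitrate (NO₃⁻) is the better leaving group.
pKₐ(HNO₃) ≈ -1.3 versus pKₐ(RSH (a thiol)) ≈ 10.5: nitrate (NO₃⁻) is the much weaker base.
Resonance-delocalised over three oxygens.

nitrate (NO₃⁻)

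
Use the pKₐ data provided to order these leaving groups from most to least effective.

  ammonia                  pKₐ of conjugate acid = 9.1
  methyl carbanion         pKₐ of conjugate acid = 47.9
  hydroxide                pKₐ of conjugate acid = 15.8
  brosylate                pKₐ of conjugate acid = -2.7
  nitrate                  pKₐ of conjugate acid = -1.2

brosylate > nitrate > ammonia > hydroxide > methyl carbanion

Lower conjugate-acid pKₐ ⇒ weaker base ⇒ better leaving group.
Sorting by the given values: brosylate (-2.7), nitrate (-1.2), ammonia (9.1), hydroxide (15.8), methyl carbanion (47.9).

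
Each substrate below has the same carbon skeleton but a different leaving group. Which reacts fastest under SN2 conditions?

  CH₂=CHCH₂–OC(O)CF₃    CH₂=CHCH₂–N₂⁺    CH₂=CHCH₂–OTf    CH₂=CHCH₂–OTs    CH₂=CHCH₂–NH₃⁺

With the same alkyl group throughout, only the leaving group differentiates the rates.
A good leaving group is a weak base: the lower the pKₐ of its conjugate acid, the more readily it departs.
CH₂=CHCH₂–N₂⁺ loses N₂: no meaningful conjugate acid; N₂ departs as an exceptionally stable neutral molecule
CH₂=CHCH₂–OTf loses OTf⁻: pKₐ(CF₃SO₃H (triflic acid)) ≈ -14
CH₂=CHCH₂–OTs loses OTs⁻: pKₐ(p-CH₃C₆H₄SO₃H (TsOH)) ≈ -2.8
CH₂=CHCH₂–OC(O)CF₃ loses CF₃COO⁻: pKₐ(CF₃COOH) ≈ 0.2
CH₂=CHCH₂–NH₃⁺ loses NH₃: pKₐ(NH₄⁺) ≈ 9.2

CH₂=CHCH₂–N₂⁺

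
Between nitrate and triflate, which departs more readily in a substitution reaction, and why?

triflate is the better leaving group.
pKₐ(CF₃SO₃H (triflic acid)) ≈ -14 versus pKₐ(HNO₃) ≈ -1.3: triflate is the much weaker base.
Charge spread over three oxygens and a CF₃ group; the premier leaving group in synthesis.

triflate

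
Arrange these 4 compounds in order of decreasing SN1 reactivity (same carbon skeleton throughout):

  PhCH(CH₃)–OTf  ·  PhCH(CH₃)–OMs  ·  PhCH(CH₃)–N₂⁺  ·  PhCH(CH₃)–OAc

PhCH(CH₃)–N₂⁺ > PhCH(CH₃)–OTf > PhCH(CH₃)–OMs > PhCH(CH₃)–OAc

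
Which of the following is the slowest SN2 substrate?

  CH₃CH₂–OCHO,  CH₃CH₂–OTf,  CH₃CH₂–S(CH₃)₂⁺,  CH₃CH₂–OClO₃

Identical carbon frameworks mean the comparison reduces to leaving-group quality.
A good leaving group is a weak base: the lower the pKₐ of its conjugate acid, the more readily it departs.
CH₃CH₂–OTf loses OTf⁻: pKₐ(CF₃SO₃H (triflic acid)) ≈ -14
CH₃CH₂–OClO₃ loses ClO₄⁻: pKₐ(HClO₄) ≈ -10
CH₃CH₂–S(CH₃)₂⁺ loses SR'₂: pKₐ(R'₂SH⁺) ≈ -7
CH₃CH₂–OCHO loses HCOO⁻: pKₐ(HCOOH) ≈ 3.8

CH₃CH₂–OCHO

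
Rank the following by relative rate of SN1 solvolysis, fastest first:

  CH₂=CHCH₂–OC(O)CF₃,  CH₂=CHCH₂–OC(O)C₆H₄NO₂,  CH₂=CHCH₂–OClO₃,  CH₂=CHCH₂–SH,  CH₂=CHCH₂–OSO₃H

CH₂=CHCH₂–OClO₃ > CH₂=CHCH₂–OSO₃H > CH₂=CHCH₂–OC(O)CF₃ > CH₂=CHCH₂–OC(O)C₆H₄NO₂ > CH₂=CHCH₂–SH

The skeletons are identical, so relative rate is governed entirely by leaving-group ability.
A good leaving group is a weak base: the lower the pKₐ of its conjugate acid, the more readily it departs.
CH₂=CHCH₂–OClO₃ loses ClO₄⁻: pKₐ(HClO₄) ≈ -10
CH₂=CHCH₂–OSO₃H loses HSO₄⁻: pKₐ(H₂SO₄) ≈ -3
CH₂=CHCH₂–OC(O)CF₃ loses CF₃COO⁻: pKₐ(CF₃COOH) ≈ 0.2
CH₂=CHCH₂–OC(O)C₆H₄NO₂ loses p-O₂N–C₆H₄–COO⁻: pKₐ(p-nitrobenzoic acid) ≈ 3.4
CH₂=CHCH₂–SH loses HS⁻: pKₐ(H₂S) ≈ 7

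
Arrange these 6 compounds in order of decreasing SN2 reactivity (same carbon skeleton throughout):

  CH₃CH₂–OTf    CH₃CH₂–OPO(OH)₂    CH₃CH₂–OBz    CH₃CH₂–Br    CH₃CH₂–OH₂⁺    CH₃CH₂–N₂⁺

CH₃CH₂–N₂⁺ > CH₃CH₂–OTf > CH₃CH₂–Br > CH₃CH₂–OH₂⁺ > CH₃CH₂–OPO(OH)₂ > CH₃CH₂–OBz

With the same alkyl group throughout, only the leaving group differentiates the rates.
A good leaving group is a weak base: the lower the pKₐ of its conjugate acid, the more readily it departs.
CH₃CH₂–N₂⁺ loses N₂: no meaningful conjugate acid; N₂ departs as an exceptionally stable neutral molecule
CH₃CH₂–OTf loses OTf⁻: pKₐ(CF₃SO₃H (triflic acid)) ≈ -14
CH₃CH₂–Br loses Br⁻: pKₐ(HBr) ≈ -9
CH₃CH₂–OH₂⁺ loses H₂O: pKₐ(H₃O⁺) ≈ -1.7
CH₃CH₂–OPO(OH)₂ loses H₂PO₄⁻: pKₐ(H₃PO₄) ≈ 2.1
CH₃CH₂–OBz loses PhCOO⁻: pKₐ(C₆H₅COOH) ≈ 4.2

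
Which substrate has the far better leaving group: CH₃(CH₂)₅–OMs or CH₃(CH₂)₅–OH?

From CH₃(CH₂)₅–OH the departing group would be OH⁻ (pKₐ(H₂O) ≈ 15.7). Strong base; essentially never leaves without prior activation.
From CH₃(CH₂)₅–OMs the leaving group is OMs⁻ (pKₐ(CH₃SO₃H (MsOH)) ≈ -1.9). Resonance-delocalised alkanesulfonate.
(In practice CH₃(CH₂)₅–OMs is made from CH₃(CH₂)₅–OH by treatment with MsCl / Et₃N, converting the hydroxyl into a mesylate.)

CH₃(CH₂)₅–OMs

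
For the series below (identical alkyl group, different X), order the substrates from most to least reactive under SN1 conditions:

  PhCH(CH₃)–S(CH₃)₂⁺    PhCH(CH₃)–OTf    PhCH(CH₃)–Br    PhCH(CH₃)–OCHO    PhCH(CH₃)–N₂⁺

PhCH(CH₃)–N₂⁺ > PhCH(CH₃)–OTf > PhCH(CH₃)–Br > PhCH(CH₃)–S(CH₃)₂⁺ > PhCH(CH₃)–OCHO

The skeletons are identical, so relative rate is governed entirely by leaving-group ability.
Leaving-group ability tracks the stability of the departed species; conjugate-acid pKₐ is the usual yardstick (lower pKₐ → better LG).
PhCH(CH₃)–N₂⁺ loses N₂: no meaningful conjugate acid; N₂ departs as an exceptionally stable neutral molecule
PhCH(CH₃)–OTf loses OTf⁻: pKₐ(CF₃SO₃H (triflic acid)) ≈ -14
PhCH(CH₃)–Br loses Br⁻: pKₐ(HBr) ≈ -9
PhCH(CH₃)–S(CH₃)₂⁺ loses SR'₂: pKₐ(R'₂SH⁺) ≈ -7
PhCH(CH₃)–OCHO loses HCOO⁻: pKₐ(HCOOH) ≈ 3.8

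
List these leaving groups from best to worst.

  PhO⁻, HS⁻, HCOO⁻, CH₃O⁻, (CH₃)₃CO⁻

HCOO⁻ > HS⁻ > PhO⁻ > CH₃O⁻ > (CH₃)₃CO⁻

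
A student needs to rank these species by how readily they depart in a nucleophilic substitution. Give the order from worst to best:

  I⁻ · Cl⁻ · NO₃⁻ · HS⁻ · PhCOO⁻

HS⁻ < PhCOO⁻ < NO₃⁻ < Cl⁻ < I⁻

A good leaving group is a weak base: the lower the pKₐ of its conjugate acid, the more readily it departs.
I⁻: pKₐ(HI) ≈ -10
Cl⁻: pKₐ(HCl) ≈ -7
NO₃⁻: pKₐ(HNO₃) ≈ -1.3
PhCOO⁻: pKₐ(C₆H₅COOH) ≈ 4.2 — aryl carboxylate
HS⁻: pKₐ(H₂S) ≈ 7
Listed from poorest to best leaving group as asked.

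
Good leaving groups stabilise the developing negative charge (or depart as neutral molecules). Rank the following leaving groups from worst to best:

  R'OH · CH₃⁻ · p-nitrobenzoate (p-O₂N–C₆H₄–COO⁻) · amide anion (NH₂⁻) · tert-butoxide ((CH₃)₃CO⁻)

R'OH: pKₐ(R'OH₂⁺) ≈ -2.4
p-nitrobenzoate (p-O₂N–C₆H₄–COO⁻): pKₐ(p-nitrobenzoic acid) ≈ 3.4
tert-butoxide ((CH₃)₃CO⁻): pKₐ(t-BuOH) ≈ 18
amide anion (NH₂⁻): pKₐ(NH₃) ≈ 38
CH₃⁻: pKₐ(CH₄) ≈ 48
Reversing gives the worst-to-best order requested.

CH₃⁻ < amide anion (NH₂⁻) < tert-butoxide ((CH₃)₃CO⁻) < p-nitrobenzoate (p-O₂N–C₆H₄–COO⁻) < R'OH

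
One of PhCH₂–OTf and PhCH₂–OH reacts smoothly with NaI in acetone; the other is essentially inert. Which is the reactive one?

PhCH₂–OTf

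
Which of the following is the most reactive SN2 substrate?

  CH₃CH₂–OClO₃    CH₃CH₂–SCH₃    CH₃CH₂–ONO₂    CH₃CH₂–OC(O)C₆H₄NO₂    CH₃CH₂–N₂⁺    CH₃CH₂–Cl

CH₃CH₂–N₂⁺

Identical carbon frameworks mean the comparison reduces to leaving-group quality.
The more stable X⁻ (or X) is on its own — i.e. the weaker a base it is — the better a leaving group it makes.
CH₃CH₂–N₂⁺ loses N₂: no meaningful conjugate acid; N₂ departs as an exceptionally stable neutral molecule
CH₃CH₂–OClO₃ loses ClO₄⁻: pKₐ(HClO₄) ≈ -10
CH₃CH₂–Cl loses Cl⁻: pKₐ(HCl) ≈ -7
CH₃CH₂–ONO₂ loses NO₃⁻: pKₐ(HNO₃) ≈ -1.3
CH₃CH₂–OC(O)C₆H₄NO₂ loses p-O₂N–C₆H₄–COO⁻: pKₐ(p-nitrobenzoic acid) ≈ 3.4
CH₃CH₂–SCH₃ loses RS⁻: pKₐ(RSH (a thiol)) ≈ 10.5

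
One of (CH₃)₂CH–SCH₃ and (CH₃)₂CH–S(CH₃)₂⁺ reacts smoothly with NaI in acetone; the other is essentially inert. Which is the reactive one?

(CH₃)₂CH–S(CH₃)₂⁺

From (CH₃)₂CH–SCH₃ the departing group would be RS⁻ (pKₐ(RSH (a thiol)) ≈ 10.5). Moderately basic; rarely leaves without activation.
From (CH₃)₂CH–S(CH₃)₂⁺ the leaving group is SR'₂ (pKₐ(R'₂SH⁺) ≈ -7). Neutral; leaves from a sulfonium salt (R–SR'₂⁺).
(In practice (CH₃)₂CH–S(CH₃)₂⁺ is made from (CH₃)₂CH–SCH₃ by S-methylation with CH₃I, allowing neutral dimethyl sulfide, rather than methanethiolate, to depart.)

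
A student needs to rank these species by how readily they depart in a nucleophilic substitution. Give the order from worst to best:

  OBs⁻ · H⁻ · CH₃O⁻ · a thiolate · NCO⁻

OBs⁻: pKₐ(p-BrC₆H₄SO₃H) ≈ -2.8
NCO⁻: pKₐ(HOCN) ≈ 3.5
a thiolate: pKₐ(RSH (a thiol)) ≈ 10.5
CH₃O⁻: pKₐ(CH₃OH) ≈ 15.5
H⁻: pKₐ(H₂) ≈ 36
Reversing gives the worst-to-best order requested.

H⁻ < CH₃O⁻ < a thiolate < NCO⁻ < OBs⁻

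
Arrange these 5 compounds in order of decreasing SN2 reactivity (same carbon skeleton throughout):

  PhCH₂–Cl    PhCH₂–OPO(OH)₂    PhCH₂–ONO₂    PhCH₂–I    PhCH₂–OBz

PhCH₂–I > PhCH₂–Cl > PhCH₂–ONO₂ > PhCH₂–OPO(OH)₂ > PhCH₂–OBz

Identical carbon frameworks mean the comparison reduces to leaving-group quality.
A good leaving group is a weak base: the lower the pKₐ of its conjugate acid, the more readily it departs.
PhCH₂–I loses I⁻: pKₐ(HI) ≈ -10
PhCH₂–Cl loses Cl⁻: pKₐ(HCl) ≈ -7
PhCH₂–ONO₂ loses NO₃⁻: pKₐ(HNO₃) ≈ -1.3
PhCH₂–OPO(OH)₂ loses H₂PO₄⁻: pKₐ(H₃PO₄) ≈ 2.1
PhCH₂–OBz loses PhCOO⁻: pKₐ(C₆H₅COOH) ≈ 4.2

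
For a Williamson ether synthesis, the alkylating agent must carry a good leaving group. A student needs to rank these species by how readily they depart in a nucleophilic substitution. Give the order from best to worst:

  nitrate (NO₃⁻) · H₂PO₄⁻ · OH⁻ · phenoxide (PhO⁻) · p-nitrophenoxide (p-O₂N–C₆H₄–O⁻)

nitrate (NO₃⁻) > H₂PO₄⁻ > p-nitrophenoxide (p-O₂N–C₆H₄–O⁻) > phenoxide (PhO⁻) > OH⁻

A good leaving group is a weak base: the lower the pKₐ of its conjugate acid, the more readily it departs.
nitrate (NO₃⁻): pKₐ(HNO₃) ≈ -1.3
H₂PO₄⁻: pKₐ(H₃PO₄) ≈ 2.1 — moderate base; biological leaving group after further activation
p-nitrophenoxide (p-O₂N–C₆H₄–O⁻): pKₐ(p-nitrophenol) ≈ 7.2 — nitro group delocalises the charge; the classic chromogenic LG
phenoxide (PhO⁻): pKₐ(C₆H₅OH (phenol)) ≈ 10
OH⁻: pKₐ(H₂O) ≈ 15.7 — strong base; essentially never leaves without prior activation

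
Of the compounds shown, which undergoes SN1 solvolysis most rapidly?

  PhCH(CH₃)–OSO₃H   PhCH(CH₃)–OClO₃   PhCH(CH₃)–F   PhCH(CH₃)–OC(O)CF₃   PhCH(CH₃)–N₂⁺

PhCH(CH₃)–N₂⁺

Identical carbon frameworks mean the comparison reduces to leaving-group quality.
Leaving-group ability tracks the stability of the departed species; conjugate-acid pKₐ is the usual yardstick (lower pKₐ → better LG).
PhCH(CH₃)–N₂⁺ loses N₂: no meaningful conjugate acid; N₂ departs as an exceptionally stable neutral molecule
PhCH(CH₃)–OClO₃ loses ClO₄⁻: pKₐ(HClO₄) ≈ -10
PhCH(CH₃)–OSO₃H loses HSO₄⁻: pKₐ(H₂SO₄) ≈ -3
PhCH(CH₃)–OC(O)CF₃ loses CF₃COO⁻: pKₐ(CF₃COOH) ≈ 0.2
PhCH(CH₃)–F loses F⁻: pKₐ(HF) ≈ 3.2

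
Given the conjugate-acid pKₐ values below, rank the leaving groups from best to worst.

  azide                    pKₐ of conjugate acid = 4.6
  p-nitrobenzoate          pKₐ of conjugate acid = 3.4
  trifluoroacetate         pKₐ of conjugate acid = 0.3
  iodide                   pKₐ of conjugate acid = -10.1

Lower conjugate-acid pKₐ ⇒ weaker base ⇒ better leaving group.
Sorting by the given values: iodide (-10.1), trifluoroacetate (0.3), p-nitrobenzoate (3.4), azide (4.6).

iodide > trifluoroacetate > p-nitrobenzoate > azide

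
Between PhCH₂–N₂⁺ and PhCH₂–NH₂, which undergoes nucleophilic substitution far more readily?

PhCH₂–N₂⁺

From PhCH₂–NH₂ the departing group would be NH₂⁻ (pKₐ(NH₃) ≈ 38). Extremely strong base; never a leaving group.
From PhCH₂–N₂⁺ the leaving group is N₂ (no meaningful conjugate acid; N₂ departs as an exceptionally stable neutral molecule).
(In practice PhCH₂–N₂⁺ is made from PhCH₂–NH₂ by diazotisation (NaNO₂ / HCl, 0 °C), generating a diazonium salt that expels N₂.)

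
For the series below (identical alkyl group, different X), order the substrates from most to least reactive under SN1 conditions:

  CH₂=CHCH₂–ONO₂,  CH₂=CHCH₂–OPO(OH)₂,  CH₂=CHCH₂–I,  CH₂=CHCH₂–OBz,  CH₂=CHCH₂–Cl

CH₂=CHCH₂–I > CH₂=CHCH₂–Cl > CH₂=CHCH₂–ONO₂ > CH₂=CHCH₂–OPO(OH)₂ > CH₂=CHCH₂–OBz

With the same alkyl group throughout, only the leaving group differentiates the rates.
Leaving-group ability tracks the stability of the departed species; conjugate-acid pKₐ is the usual yardstick (lower pKₐ → better LG).
CH₂=CHCH₂–I loses I⁻: pKₐ(HI) ≈ -10
CH₂=CHCH₂–Cl loses Cl⁻: pKₐ(HCl) ≈ -7
CH₂=CHCH₂–ONO₂ loses NO₃⁻: pKₐ(HNO₃) ≈ -1.3
CH₂=CHCH₂–OPO(OH)₂ loses H₂PO₄⁻: pKₐ(H₃PO₄) ≈ 2.1
CH₂=CHCH₂–OBz loses PhCOO⁻: pKₐ(C₆H₅COOH) ≈ 4.2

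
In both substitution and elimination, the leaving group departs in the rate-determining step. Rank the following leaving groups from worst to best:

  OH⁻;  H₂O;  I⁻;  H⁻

H⁻ < OH⁻ < H₂O < I⁻

I⁻: pKₐ(HI) ≈ -10
H₂O: pKₐ(H₃O⁺) ≈ -1.7
OH⁻: pKₐ(H₂O) ≈ 15.7
H⁻: pKₐ(H₂) ≈ 36
The question asks for worst first, so the sequence is read in increasing leaving-group ability.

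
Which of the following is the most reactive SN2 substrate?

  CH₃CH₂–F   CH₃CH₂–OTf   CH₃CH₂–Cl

Same R in every case — rank the leaving groups.
Rank by basicity of the departing species: weakest base leaves most easily.
CH₃CH₂–OTf loses OTf⁻: pKₐ(CF₃SO₃H (triflic acid)) ≈ -14
CH₃CH₂–Cl loses Cl⁻: pKₐ(HCl) ≈ -7
CH₃CH₂–F loses F⁻: pKₐ(HF) ≈ 3.2

CH₃CH₂–OTf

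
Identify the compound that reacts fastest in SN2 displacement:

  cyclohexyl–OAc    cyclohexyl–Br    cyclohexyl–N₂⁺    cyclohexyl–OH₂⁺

The skeletons are identical, so relative rate is governed entirely by leaving-group ability.
The more stable X⁻ (or X) is on its own — i.e. the weaker a base it is — the better a leaving group it makes.
cyclohexyl–N₂⁺ loses N₂: no meaningful conjugate acid; N₂ departs as an exceptionally stable neutral molecule
cyclohexyl–Br loses Br⁻: pKₐ(HBr) ≈ -9
cyclohexyl–OH₂⁺ loses H₂O: pKₐ(H₃O⁺) ≈ -1.7
cyclohexyl–OAc loses AcO⁻: pKₐ(CH₃COOH) ≈ 4.8

cyclohexyl–N₂⁺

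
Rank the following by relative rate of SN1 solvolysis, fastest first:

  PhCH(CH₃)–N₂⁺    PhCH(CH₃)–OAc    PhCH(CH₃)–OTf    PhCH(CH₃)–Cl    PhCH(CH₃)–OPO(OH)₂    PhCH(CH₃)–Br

The skeletons are identical, so relative rate is governed entirely by leaving-group ability.
The more stable X⁻ (or X) is on its own — i.e. the weaker a base it is — the better a leaving group it makes.
PhCH(CH₃)–N₂⁺ loses N₂: no meaningful conjugate acid; N₂ departs as an exceptionally stable neutral molecule
PhCH(CH₃)–OTf loses OTf⁻: pKₐ(CF₃SO₃H (triflic acid)) ≈ -14
PhCH(CH₃)–Br loses Br⁻: pKₐ(HBr) ≈ -9
PhCH(CH₃)–Cl loses Cl⁻: pKₐ(HCl) ≈ -7
PhCH(CH₃)–OPO(OH)₂ loses H₂PO₄⁻: pKₐ(H₃PO₄) ≈ 2.1
PhCH(CH₃)–OAc loses AcO⁻: pKₐ(CH₃COOH) ≈ 4.8

PhCH(CH₃)–N₂⁺ > PhCH(CH₃)–OTf > PhCH(CH₃)–Br > PhCH(CH₃)–Cl > PhCH(CH₃)–OPO(OH)₂ > PhCH(CH₃)–OAc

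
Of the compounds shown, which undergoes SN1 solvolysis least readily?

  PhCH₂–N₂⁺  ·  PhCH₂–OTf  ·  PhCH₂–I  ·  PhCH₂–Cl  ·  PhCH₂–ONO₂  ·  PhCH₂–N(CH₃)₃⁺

Identical carbon frameworks mean the comparison reduces to leaving-group quality.
Rank by basicity of the departing species: weakest base leaves most easily.
PhCH₂–N₂⁺ loses N₂: no meaningful conjugate acid; N₂ departs as an exceptionally stable neutral molecule
PhCH₂–OTf loses OTf⁻: pKₐ(CF₃SO₃H (triflic acid)) ≈ -14
PhCH₂–I loses I⁻: pKₐ(HI) ≈ -10
PhCH₂–Cl loses Cl⁻: pKₐ(HCl) ≈ -7
PhCH₂–ONO₂ loses NO₃⁻: pKₐ(HNO₃) ≈ -1.3
PhCH₂–N(CH₃)₃⁺ loses NR'₃: pKₐ(R'₃NH⁺) ≈ 10.7

PhCH₂–N(CH₃)₃⁺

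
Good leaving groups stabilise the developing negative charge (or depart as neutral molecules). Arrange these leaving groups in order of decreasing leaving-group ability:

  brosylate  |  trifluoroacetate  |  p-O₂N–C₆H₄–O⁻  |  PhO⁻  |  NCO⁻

brosylate: pKₐ(p-BrC₆H₄SO₃H) ≈ -2.8
trifluoroacetate: pKₐ(CF₃COOH) ≈ 0.2
NCO⁻: pKₐ(HOCN) ≈ 3.5
p-O₂N–C₆H₄–O⁻: pKₐ(p-nitrophenol) ≈ 7.2
PhO⁻: pKₐ(C₆H₅OH (phenol)) ≈ 10

brosylate > trifluoroacetate > NCO⁻ > p-O₂N–C₆H₄–O⁻ > PhO⁻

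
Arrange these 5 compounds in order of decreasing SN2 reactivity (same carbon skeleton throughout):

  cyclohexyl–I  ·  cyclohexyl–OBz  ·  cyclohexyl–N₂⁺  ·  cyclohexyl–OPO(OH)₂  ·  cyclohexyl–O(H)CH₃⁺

cyclohexyl–N₂⁺ > cyclohexyl–I > cyclohexyl–O(H)CH₃⁺ > cyclohexyl–OPO(OH)₂ > cyclohexyl–OBz

Identical carbon frameworks mean the comparison reduces to leaving-group quality.
The more stable X⁻ (or X) is on its own — i.e. the weaker a base it is — the better a leaving group it makes.
cyclohexyl–N₂⁺ loses N₂: no meaningful conjugate acid; N₂ departs as an exceptionally stable neutral molecule
cyclohexyl–I loses I⁻: pKₐ(HI) ≈ -10
cyclohexyl–O(H)CH₃⁺ loses R'OH: pKₐ(R'OH₂⁺) ≈ -2.4
cyclohexyl–OPO(OH)₂ loses H₂PO₄⁻: pKₐ(H₃PO₄) ≈ 2.1
cyclohexyl–OBz loses PhCOO⁻: pKₐ(C₆H₅COOH) ≈ 4.2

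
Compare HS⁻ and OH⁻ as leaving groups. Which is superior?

HS⁻ is the better leaving group.
pKₐ(H₂S) ≈ 7 versus pKₐ(H₂O) ≈ 15.7: HS⁻ is the much weaker base.
Larger and more polarisable than the oxygen analogue.

HS⁻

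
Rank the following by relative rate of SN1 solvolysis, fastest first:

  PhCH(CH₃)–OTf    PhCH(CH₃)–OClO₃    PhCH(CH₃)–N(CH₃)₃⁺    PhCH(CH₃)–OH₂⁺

Identical carbon frameworks mean the comparison reduces to leaving-group quality.
Leaving-group ability tracks the stability of the departed species; conjugate-acid pKₐ is the usual yardstick (lower pKₐ → better LG).
PhCH(CH₃)–OTf loses OTf⁻: pKₐ(CF₃SO₃H (triflic acid)) ≈ -14
PhCH(CH₃)–OClO₃ loses ClO₄⁻: pKₐ(HClO₄) ≈ -10
PhCH(CH₃)–OH₂⁺ loses H₂O: pKₐ(H₃O⁺) ≈ -1.7
PhCH(CH₃)–N(CH₃)₃⁺ loses NR'₃: pKₐ(R'₃NH⁺) ≈ 10.7

PhCH(CH₃)–OTf > PhCH(CH₃)–OClO₃ > PhCH(CH₃)–OH₂⁺ > PhCH(CH₃)–N(CH₃)₃⁺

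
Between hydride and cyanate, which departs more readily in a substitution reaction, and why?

cyanate is the better leaving group.
pKₐ(HOCN) ≈ 3.5 versus pKₐ(H₂) ≈ 36: cyanate is the much weaker base.
Resonance between N and O.

cyanate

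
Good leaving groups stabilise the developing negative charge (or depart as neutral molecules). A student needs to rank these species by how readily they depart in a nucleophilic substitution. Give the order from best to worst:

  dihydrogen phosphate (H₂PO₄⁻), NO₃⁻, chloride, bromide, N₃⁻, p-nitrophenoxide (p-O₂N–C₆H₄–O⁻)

bromide > chloride > NO₃⁻ > dihydrogen phosphate (H₂PO₄⁻) > N₃⁻ > p-nitrophenoxide (p-O₂N–C₆H₄–O⁻)

Leaving-group ability tracks the stability of the departed species; conjugate-acid pKₐ is the usual yardstick (lower pKₐ → better LG).
bromide: pKₐ(HBr) ≈ -9
chloride: pKₐ(HCl) ≈ -7
NO₃⁻: pKₐ(HNO₃) ≈ -1.3
dihydrogen phosphate (H₂PO₄⁻): pKₐ(H₃PO₄) ≈ 2.1
N₃⁻: pKₐ(HN₃) ≈ 4.7
p-nitrophenoxide (p-O₂N–C₆H₄–O⁻): pKₐ(p-nitrophenol) ≈ 7.2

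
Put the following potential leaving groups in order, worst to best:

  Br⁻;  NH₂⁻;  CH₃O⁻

NH₂⁻ < CH₃O⁻ < Br⁻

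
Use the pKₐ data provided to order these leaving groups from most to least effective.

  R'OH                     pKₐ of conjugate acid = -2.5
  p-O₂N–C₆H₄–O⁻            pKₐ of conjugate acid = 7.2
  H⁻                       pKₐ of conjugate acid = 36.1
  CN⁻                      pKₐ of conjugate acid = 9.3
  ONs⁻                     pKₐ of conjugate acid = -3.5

Lower conjugate-acid pKₐ ⇒ weaker base ⇒ better leaving group.
Sorting by the given values: ONs⁻ (-3.5), R'OH (-2.5), p-O₂N–C₆H₄–O⁻ (7.2), CN⁻ (9.3), H⁻ (36.1).

ONs⁻ > R'OH > p-O₂N–C₆H₄–O⁻ > CN⁻ > H⁻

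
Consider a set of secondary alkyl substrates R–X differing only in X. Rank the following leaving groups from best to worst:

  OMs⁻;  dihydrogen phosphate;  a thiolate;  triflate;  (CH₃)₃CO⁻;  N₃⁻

triflate > OMs⁻ > dihydrogen phosphate > N₃⁻ > a thiolate > (CH₃)₃CO⁻

The more stable X⁻ (or X) is on its own — i.e. the weaker a base it is — the better a leaving group it makes.
triflate: pKₐ(CF₃SO₃H (triflic acid)) ≈ -14
OMs⁻: pKₐ(CH₃SO₃H (MsOH)) ≈ -1.9
dihydrogen phosphate: pKₐ(H₃PO₄) ≈ 2.1
N₃⁻: pKₐ(HN₃) ≈ 4.7
a thiolate: pKₐ(RSH (a thiol)) ≈ 10.5
(CH₃)₃CO⁻: pKₐ(t-BuOH) ≈ 18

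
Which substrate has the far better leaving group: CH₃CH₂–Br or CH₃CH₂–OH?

From CH₃CH₂–OH the departing group would be OH⁻ (pKₐ(H₂O) ≈ 15.7). Strong base; essentially never leaves without prior activation.
From CH₃CH₂–Br the leaving group is Br⁻ (pKₐ(HBr) ≈ -9). Weak base; good leaving group.
(In practice CH₃CH₂–Br is made from CH₃CH₂–OH by treatment with PBr₃, replacing the hydroxyl with bromide.)

CH₃CH₂–Br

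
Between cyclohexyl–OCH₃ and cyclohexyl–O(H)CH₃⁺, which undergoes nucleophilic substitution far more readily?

From cyclohexyl–OCH₃ the departing group would be CH₃O⁻ (pKₐ(CH₃OH) ≈ 15.5). Strong base; alkoxides do not leave unassisted.
From cyclohexyl–O(H)CH₃⁺ the leaving group is R'OH (pKₐ(R'OH₂⁺) ≈ -2.4). Neutral; leaves from a protonated ether (an oxonium ion, R–O(H)R'⁺).
(In practice cyclohexyl–O(H)CH₃⁺ is made from cyclohexyl–OCH₃ by protonation with concentrated HI, allowing neutral methanol, rather than methoxide, to depart.)

cyclohexyl–O(H)CH₃⁺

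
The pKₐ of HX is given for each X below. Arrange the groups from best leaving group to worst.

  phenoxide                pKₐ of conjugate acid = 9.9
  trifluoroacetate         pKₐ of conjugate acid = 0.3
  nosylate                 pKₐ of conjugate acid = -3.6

Lower conjugate-acid pKₐ ⇒ weaker base ⇒ better leaving group.
Sorting by the given values: nosylate (-3.6), trifluoroacetate (0.3), phenoxide (9.9).

nosylate > trifluoroacetate > phenoxide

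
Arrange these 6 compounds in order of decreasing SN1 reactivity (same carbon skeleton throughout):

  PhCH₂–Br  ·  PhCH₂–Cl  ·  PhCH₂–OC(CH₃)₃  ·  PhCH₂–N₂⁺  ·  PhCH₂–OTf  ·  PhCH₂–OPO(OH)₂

Identical carbon frameworks mean the comparison reduces to leaving-group quality.
A good leaving group is a weak base: the lower the pKₐ of its conjugate acid, the more readily it departs.
PhCH₂–N₂⁺ loses N₂: no meaningful conjugate acid; N₂ departs as an exceptionally stable neutral molecule
PhCH₂–OTf loses OTf⁻: pKₐ(CF₃SO₃H (triflic acid)) ≈ -14
PhCH₂–Br loses Br⁻: pKₐ(HBr) ≈ -9
PhCH₂–Cl loses Cl⁻: pKₐ(HCl) ≈ -7
PhCH₂–OPO(OH)₂ loses H₂PO₄⁻: pKₐ(H₃PO₄) ≈ 2.1
PhCH₂–OC(CH₃)₃ loses (CH₃)₃CO⁻: pKₐ(t-BuOH) ≈ 18

PhCH₂–N₂⁺ > PhCH₂–OTf > PhCH₂–Br > PhCH₂–Cl > PhCH₂–OPO(OH)₂ > PhCH₂–OC(CH₃)₃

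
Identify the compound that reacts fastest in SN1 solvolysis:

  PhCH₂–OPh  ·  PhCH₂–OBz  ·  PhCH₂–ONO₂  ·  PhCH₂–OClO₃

PhCH₂–OClO₃

Identical carbon frameworks mean the comparison reduces to leaving-group quality.
A good leaving group is a weak base: the lower the pKₐ of its conjugate acid, the more readily it departs.
PhCH₂–OClO₃ loses ClO₄⁻: pKₐ(HClO₄) ≈ -10
PhCH₂–ONO₂ loses NO₃⁻: pKₐ(HNO₃) ≈ -1.3
PhCH₂–OBz loses PhCOO⁻: pKₐ(C₆H₅COOH) ≈ 4.2
PhCH₂–OPh loses PhO⁻: pKₐ(C₆H₅OH (phenol)) ≈ 10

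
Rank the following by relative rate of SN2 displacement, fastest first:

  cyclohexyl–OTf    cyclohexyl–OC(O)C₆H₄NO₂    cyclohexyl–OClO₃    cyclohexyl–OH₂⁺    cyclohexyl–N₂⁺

Identical carbon frameworks mean the comparison reduces to leaving-group quality.
Rank by basicity of the departing species: weakest base leaves most easily.
cyclohexyl–N₂⁺ loses N₂: no meaningful conjugate acid; N₂ departs as an exceptionally stable neutral molecule
cyclohexyl–OTf loses OTf⁻: pKₐ(CF₃SO₃H (triflic acid)) ≈ -14
cyclohexyl–OClO₃ loses ClO₄⁻: pKₐ(HClO₄) ≈ -10
cyclohexyl–OH₂⁺ loses H₂O: pKₐ(H₃O⁺) ≈ -1.7
cyclohexyl–OC(O)C₆H₄NO₂ loses p-O₂N–C₆H₄–COO⁻: pKₐ(p-nitrobenzoic acid) ≈ 3.4

cyclohexyl–N₂⁺ > cyclohexyl–OTf > cyclohexyl–OClO₃ > cyclohexyl–OH₂⁺ > cyclohexyl–OC(O)C₆H₄NO₂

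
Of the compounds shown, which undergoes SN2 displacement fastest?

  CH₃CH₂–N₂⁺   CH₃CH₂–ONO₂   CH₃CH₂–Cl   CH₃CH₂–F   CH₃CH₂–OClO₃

CH₃CH₂–N₂⁺

Same R in every case — rank the leaving groups.
Rank by basicity of the departing species: weakest base leaves most easily.
CH₃CH₂–N₂⁺ loses N₂: no meaningful conjugate acid; N₂ departs as an exceptionally stable neutral molecule
CH₃CH₂–OClO₃ loses ClO₄⁻: pKₐ(HClO₄) ≈ -10
CH₃CH₂–Cl loses Cl⁻: pKₐ(HCl) ≈ -7
CH₃CH₂–ONO₂ loses NO₃⁻: pKₐ(HNO₃) ≈ -1.3
CH₃CH₂–F loses F⁻: pKₐ(HF) ≈ 3.2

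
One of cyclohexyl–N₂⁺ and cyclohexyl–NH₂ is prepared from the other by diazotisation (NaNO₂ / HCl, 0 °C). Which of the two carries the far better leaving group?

From cyclohexyl–NH₂ the departing group would be NH₂⁻ (pKₐ(NH₃) ≈ 38). Extremely strong base; never a leaving group.
From cyclohexyl–N₂⁺ the leaving group is N₂ (no meaningful conjugate acid; N₂ departs as an exceptionally stable neutral molecule).
Diazotisation (NaNO₂ / HCl, 0 °C) works by generating a diazonium salt that expels N₂, making cyclohexyl–N₂⁺ enormously more reactive.

cyclohexyl–N₂⁺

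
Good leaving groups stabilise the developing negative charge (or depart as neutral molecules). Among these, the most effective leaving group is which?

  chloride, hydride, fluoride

chloride

chloride: pKₐ(HCl) ≈ -7
fluoride: pKₐ(HF) ≈ 3.2
hydride: pKₐ(H₂) ≈ 36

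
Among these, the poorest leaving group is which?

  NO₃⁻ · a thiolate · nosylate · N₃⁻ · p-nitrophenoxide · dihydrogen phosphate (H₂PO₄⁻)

nosylate: pKₐ(p-O₂NC₆H₄SO₃H) ≈ -3.5
NO₃⁻: pKₐ(HNO₃) ≈ -1.3
dihydrogen phosphate (H₂PO₄⁻): pKₐ(H₃PO₄) ≈ 2.1
N₃⁻: pKₐ(HN₃) ≈ 4.7
p-nitrophenoxide: pKₐ(p-nitrophenol) ≈ 7.2
a thiolate: pKₐ(RSH (a thiol)) ≈ 10.5

a thiolate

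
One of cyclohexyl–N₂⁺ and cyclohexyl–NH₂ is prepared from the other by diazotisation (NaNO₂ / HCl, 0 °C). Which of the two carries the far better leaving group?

From cyclohexyl–NH₂ the departing group would be NH₂⁻ (pKₐ(NH₃) ≈ 38). Extremely strong base; never a leaving group.
From cyclohexyl–N₂⁺ the leaving group is N₂ (no meaningful conjugate acid; N₂ departs as an exceptionally stable neutral molecule).
Diazotisation (NaNO₂ / HCl, 0 °C) works by generating a diazonium salt that expels N₂, making cyclohexyl–N₂⁺ enormously more reactive.

cyclohexyl–N₂⁺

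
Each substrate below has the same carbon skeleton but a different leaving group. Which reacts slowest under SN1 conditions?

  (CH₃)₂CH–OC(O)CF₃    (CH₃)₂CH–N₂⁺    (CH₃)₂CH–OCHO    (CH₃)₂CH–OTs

(CH₃)₂CH–OCHO

The skeletons are identical, so relative rate is governed entirely by leaving-group ability.
Leaving-group ability tracks the stability of the departed species; conjugate-acid pKₐ is the usual yardstick (lower pKₐ → better LG).
(CH₃)₂CH–N₂⁺ loses N₂: no meaningful conjugate acid; N₂ departs as an exceptionally stable neutral molecule
(CH₃)₂CH–OTs loses OTs⁻: pKₐ(p-CH₃C₆H₄SO₃H (TsOH)) ≈ -2.8
(CH₃)₂CH–OC(O)CF₃ loses CF₃COO⁻: pKₐ(CF₃COOH) ≈ 0.2
(CH₃)₂CH–OCHO loses HCOO⁻: pKₐ(HCOOH) ≈ 3.8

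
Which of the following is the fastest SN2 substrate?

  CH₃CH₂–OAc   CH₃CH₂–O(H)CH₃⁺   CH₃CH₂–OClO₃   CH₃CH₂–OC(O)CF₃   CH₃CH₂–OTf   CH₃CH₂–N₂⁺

Identical carbon frameworks mean the comparison reduces to leaving-group quality.
A good leaving group is a weak base: the lower the pKₐ of its conjugate acid, the more readily it departs.
CH₃CH₂–N₂⁺ loses N₂: no meaningful conjugate acid; N₂ departs as an exceptionally stable neutral molecule
CH₃CH₂–OTf loses OTf⁻: pKₐ(CF₃SO₃H (triflic acid)) ≈ -14
CH₃CH₂–OClO₃ loses ClO₄⁻: pKₐ(HClO₄) ≈ -10
CH₃CH₂–O(H)CH₃⁺ loses R'OH: pKₐ(R'OH₂⁺) ≈ -2.4
CH₃CH₂–OC(O)CF₃ loses CF₃COO⁻: pKₐ(CF₃COOH) ≈ 0.2
CH₃CH₂–OAc loses AcO⁻: pKₐ(CH₃COOH) ≈ 4.8

CH₃CH₂–N₂⁺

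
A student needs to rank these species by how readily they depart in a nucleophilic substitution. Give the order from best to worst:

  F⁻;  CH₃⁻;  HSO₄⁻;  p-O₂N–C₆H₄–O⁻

HSO₄⁻ > F⁻ > p-O₂N–C₆H₄–O⁻ > CH₃⁻

Rank by basicity of the departing species: weakest base leaves most easily.
HSO₄⁻: pKₐ(H₂SO₄) ≈ -3 — conjugate base of a strong mineral acid
F⁻: pKₐ(HF) ≈ 3.2
p-O₂N–C₆H₄–O⁻: pKₐ(p-nitrophenol) ≈ 7.2 — nitro group delocalises the charge; the classic chromogenic LG
CH₃⁻: pKₐ(CH₄) ≈ 48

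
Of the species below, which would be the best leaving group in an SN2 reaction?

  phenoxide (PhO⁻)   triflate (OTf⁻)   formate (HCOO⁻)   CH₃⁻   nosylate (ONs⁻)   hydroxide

triflate (OTf⁻)

Rank by basicity of the departing species: weakest base leaves most easily.
triflate (OTf⁻): pKₐ(CF₃SO₃H (triflic acid)) ≈ -14
nosylate (ONs⁻): pKₐ(p-O₂NC₆H₄SO₃H) ≈ -3.5
formate (HCOO⁻): pKₐ(HCOOH) ≈ 3.8
phenoxide (PhO⁻): pKₐ(C₆H₅OH (phenol)) ≈ 10
hydroxide: pKₐ(H₂O) ≈ 15.7
CH₃⁻: pKₐ(CH₄) ≈ 48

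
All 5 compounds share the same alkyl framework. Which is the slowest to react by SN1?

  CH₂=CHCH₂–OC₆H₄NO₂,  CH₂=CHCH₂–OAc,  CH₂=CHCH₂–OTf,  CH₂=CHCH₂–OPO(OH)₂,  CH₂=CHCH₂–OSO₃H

Same R in every case — rank the leaving groups.
Leaving-group ability tracks the stability of the departed species; conjugate-acid pKₐ is the usual yardstick (lower pKₐ → better LG).
CH₂=CHCH₂–OTf loses OTf⁻: pKₐ(CF₃SO₃H (triflic acid)) ≈ -14
CH₂=CHCH₂–OSO₃H loses HSO₄⁻: pKₐ(H₂SO₄) ≈ -3
CH₂=CHCH₂–OPO(OH)₂ loses H₂PO₄⁻: pKₐ(H₃PO₄) ≈ 2.1
CH₂=CHCH₂–OAc loses AcO⁻: pKₐ(CH₃COOH) ≈ 4.8
CH₂=CHCH₂–OC₆H₄NO₂ loses p-O₂N–C₆H₄–O⁻: pKₐ(p-nitrophenol) ≈ 7.2

CH₂=CHCH₂–OC₆H₄NO₂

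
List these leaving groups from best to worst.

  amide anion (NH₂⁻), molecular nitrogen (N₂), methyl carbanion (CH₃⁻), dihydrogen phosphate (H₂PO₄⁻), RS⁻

A good leaving group is a weak base: the lower the pKₐ of its conjugate acid, the more readily it departs.
molecular nitrogen (N₂): no meaningful conjugate acid; N₂ departs as an exceptionally stable neutral molecule
dihydrogen phosphate (H₂PO₄⁻): pKₐ(H₃PO₄) ≈ 2.1
RS⁻: pKₐ(RSH (a thiol)) ≈ 10.5
amide anion (NH₂⁻): pKₐ(NH₃) ≈ 38
methyl carbanion (CH₃⁻): pKₐ(CH₄) ≈ 48 — unstabilised carbanion; the worst conceivable leaving group

molecular nitrogen (N₂) > dihydrogen phosphate (H₂PO₄⁻) > RS⁻ > amide anion (NH₂⁻) > methyl carbanion (CH₃⁻)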